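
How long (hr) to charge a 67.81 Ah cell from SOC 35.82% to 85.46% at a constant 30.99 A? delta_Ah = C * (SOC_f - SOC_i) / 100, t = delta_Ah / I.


delta_Ah = 67.81 * (85.46 - 35.82) / 100 = 33.661 Ah
t = delta_Ah / I = 33.661 / 30.99 = 1.086 hr

1.086 hr


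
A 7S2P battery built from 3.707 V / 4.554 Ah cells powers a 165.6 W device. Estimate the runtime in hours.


Step 1: E_pack = Ns * V_cell * Np * C_cell = 7 * 3.707 * 2 * 4.554 = 236.34 Wh
Step 2: t = E_pack / P = 236.34 / 165.6 = 1.427 hr

1.427 hr


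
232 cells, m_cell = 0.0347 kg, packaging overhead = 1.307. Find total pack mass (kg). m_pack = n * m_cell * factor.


m_pack = n * m_cell * overhead = 232 * 0.0347 * 1.307 = 10.52 kg

10.52 kg


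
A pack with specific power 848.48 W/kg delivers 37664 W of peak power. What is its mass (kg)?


m = P / SP = 37664 / 848.48 = 44.39 kg

44.39 kg


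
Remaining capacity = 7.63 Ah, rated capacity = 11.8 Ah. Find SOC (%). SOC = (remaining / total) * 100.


SOC% = 7.63 / 11.8 * 100 = 64.66%

64.66%


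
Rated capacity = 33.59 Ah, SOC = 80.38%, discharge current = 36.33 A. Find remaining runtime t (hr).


Step 1: remaining = SOC/100 * C_total = 80.38/100 * 33.59 = 27 Ah
Step 2: t = remaining / I = 27 / 36.33 = 0.7432 hr

0.7432 hr


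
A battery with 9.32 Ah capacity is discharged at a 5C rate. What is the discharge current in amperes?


At 5C: I = 5 * 9.32 Ah = 46.6 A

46.6 A


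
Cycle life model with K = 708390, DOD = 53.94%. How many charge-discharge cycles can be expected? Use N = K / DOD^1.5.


Step 1: DOD^1.5 = 53.94^1.5 = 396.16
Step 2: N = 708390 / 396.16 = 1788 cycles

1788 cycles


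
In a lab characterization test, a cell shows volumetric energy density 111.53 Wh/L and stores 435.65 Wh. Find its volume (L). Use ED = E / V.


V = E / ED = 435.65 / 111.53 = 3.906 L

3.906 L


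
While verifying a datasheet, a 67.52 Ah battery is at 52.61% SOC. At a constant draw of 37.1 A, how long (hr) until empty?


Step 1: remaining = SOC/100 * C_total = 52.61/100 * 67.52 = 35.522 Ah
Step 2: t = remaining / I = 35.522 / 37.1 = 0.9575 hr

0.9575 hr


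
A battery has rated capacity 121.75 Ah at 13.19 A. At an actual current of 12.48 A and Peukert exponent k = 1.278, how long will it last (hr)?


t_rated = C / I_rated = 121.75 / 13.19 = 9.2305 hr
(I_rated/I)^k = (1.0569)^1.278 = 1.0733
t = t_rated * (I_rated/I)^k = 9.2305 * 1.0733 = 9.907 hr

9.907 hr


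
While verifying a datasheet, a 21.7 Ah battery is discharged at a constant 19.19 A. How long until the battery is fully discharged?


t = capacity / current = 21.7 / 19.19 = 1.131 hr

1.131 hr


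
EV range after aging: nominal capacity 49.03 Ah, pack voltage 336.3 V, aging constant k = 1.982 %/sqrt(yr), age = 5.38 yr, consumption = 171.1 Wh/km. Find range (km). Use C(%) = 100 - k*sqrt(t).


Step 1: capacity retention = 100 - 1.982 * sqrt(5.38) = 100 - 1.982 * 2.3195 = 95.403%
Step 2: C_now = 49.03 * 95.403/100 = 46.776 Ah
Step 3: E_pack = V * C_now = 336.3 * 46.776 = 15731 Wh
Step 4: range = E_pack / consumption = 15731 / 171.1 = 91.94 km

91.94 km


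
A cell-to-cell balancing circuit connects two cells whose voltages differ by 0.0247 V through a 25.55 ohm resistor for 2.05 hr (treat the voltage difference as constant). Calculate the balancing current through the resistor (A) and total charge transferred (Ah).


I_bal = dV / R = 0.0247 / 25.55 = 9.6673e-04 A
Q = I_bal * t = 9.6673e-04 * 2.05 = 0.001982 Ah

I=9.6673e-04 A, Q=0.001982 Ah


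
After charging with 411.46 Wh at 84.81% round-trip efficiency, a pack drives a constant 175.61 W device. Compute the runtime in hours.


Step 1: E_discharge = eta/100 * E_charge = 84.81/100 * 411.46 = 348.96 Wh
Step 2: t = E_discharge / P = 348.96 / 175.61 = 1.987 hr

1.987 hr


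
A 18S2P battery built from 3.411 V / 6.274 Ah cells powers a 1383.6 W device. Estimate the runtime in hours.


Step 1: E_pack = Ns * V_cell * Np * C_cell = 18 * 3.411 * 2 * 6.274 = 770.42 Wh
Step 2: t = E_pack / P = 770.42 / 1383.6 = 0.5568 hr

0.5568 hr


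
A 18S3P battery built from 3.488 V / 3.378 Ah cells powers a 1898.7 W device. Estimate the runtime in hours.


Step 1: E_pack = Ns * V_cell * Np * C_cell = 18 * 3.488 * 3 * 3.378 = 636.25 Wh
Step 2: t = E_pack / P = 636.25 / 1898.7 = 0.3351 hr

0.3351 hr


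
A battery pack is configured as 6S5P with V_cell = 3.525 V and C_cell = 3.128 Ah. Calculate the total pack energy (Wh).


V_pack = 6 * 3.525 = 21.15 V
C_pack = 5 * 3.128 = 15.64 Ah
E = V_pack * C_pack = 21.15 * 15.64 = 330.8 Wh

330.8 Wh


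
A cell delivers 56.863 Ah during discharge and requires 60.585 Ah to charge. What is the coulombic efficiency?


Coulombic efficiency = 56.863/60.585 * 100% = 93.86%

93.86%


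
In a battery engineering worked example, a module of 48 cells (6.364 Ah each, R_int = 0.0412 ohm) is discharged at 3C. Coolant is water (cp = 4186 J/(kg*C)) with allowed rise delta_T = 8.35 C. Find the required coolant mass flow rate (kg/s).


Step 1: I = 3 * 6.364 = 19.092 A
Step 2: Q_cell = I^2 * R = 19.092^2 * 0.0412 = 15.018 W
Step 3: Q_total = 48 * 15.018 = 720.86 W
Step 4: m_dot = Q_total / (cp * dT) = 720.86 / (4186 * 8.35) = 0.02062 kg/s

0.02062 kg/s


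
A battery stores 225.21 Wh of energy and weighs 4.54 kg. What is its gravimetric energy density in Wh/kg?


ED = E / m = 225.21 / 4.54 = 49.61 Wh/kg

49.61 Wh/kg


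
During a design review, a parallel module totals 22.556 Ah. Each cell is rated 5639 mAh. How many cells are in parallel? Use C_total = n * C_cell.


Convert: C_cell = 5639 mAh = 5.639 Ah
n = C_total / C_cell = 22.556 / 5.639 = 4

4


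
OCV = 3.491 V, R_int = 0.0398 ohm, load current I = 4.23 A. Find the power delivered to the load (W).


Step 1: V_terminal = OCV - I*R = 3.491 - 4.23 * 0.0398 = 3.3226 V
Step 2: P_out = V_terminal * I = 3.3226 * 4.23 = 14.05 W

14.05 W


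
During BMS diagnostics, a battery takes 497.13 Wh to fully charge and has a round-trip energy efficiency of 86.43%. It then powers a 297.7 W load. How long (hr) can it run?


Step 1: E_discharge = eta/100 * E_charge = 86.43/100 * 497.13 = 429.67 Wh
Step 2: t = E_discharge / P = 429.67 / 297.7 = 1.443 hr

1.443 hr


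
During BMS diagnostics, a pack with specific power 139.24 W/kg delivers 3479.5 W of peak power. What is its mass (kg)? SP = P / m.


m = P / SP = 3479.5 / 139.24 = 24.99 kg

24.99 kg


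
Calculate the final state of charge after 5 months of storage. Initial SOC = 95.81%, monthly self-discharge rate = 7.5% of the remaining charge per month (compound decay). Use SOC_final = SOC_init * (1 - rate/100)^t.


Monthly retention factor = 1 - 7.5/100 = 0.925
Over 5 months: factor^5 = 0.67719
SOC_final = 95.81 * 0.67719 = 64.88%

64.88%


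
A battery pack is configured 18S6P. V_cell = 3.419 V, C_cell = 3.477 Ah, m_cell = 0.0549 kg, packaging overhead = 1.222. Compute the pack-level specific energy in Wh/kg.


Step 1: V_pack = 18 * 3.419 = 61.542 V
Step 2: C_pack = 6 * 3.477 = 20.862 Ah
Step 3: E_pack = V_pack * C_pack = 61.542 * 20.862 = 1283.9 Wh
Step 4: m_pack = 18 * 6 * 0.0549 * 1.222 = 7.2455 kg
Step 5: ED = E_pack / m_pack = 1283.9 / 7.2455 = 177.2 Wh/kg

177.2 Wh/kg


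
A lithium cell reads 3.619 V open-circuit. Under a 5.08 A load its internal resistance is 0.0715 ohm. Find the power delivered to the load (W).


Step 1: V_terminal = OCV - I*R = 3.619 - 5.08 * 0.0715 = 3.2558 V
Step 2: P_out = V_terminal * I = 3.2558 * 5.08 = 16.54 W

16.54 W


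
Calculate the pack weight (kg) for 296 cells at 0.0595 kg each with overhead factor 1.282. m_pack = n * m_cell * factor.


m_pack = n * m_cell * overhead = 296 * 0.0595 * 1.282 = 22.58 kg

22.58 kg


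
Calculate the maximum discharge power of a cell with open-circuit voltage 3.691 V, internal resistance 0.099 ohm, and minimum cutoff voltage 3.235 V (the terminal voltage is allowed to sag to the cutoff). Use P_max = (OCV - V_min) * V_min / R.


dV = OCV - V_min = 0.456 V (so I_max = dV / R)
P_max = dV * V_min / R = 0.456 * 3.235 / 0.099 = 14.90 W

14.90 W


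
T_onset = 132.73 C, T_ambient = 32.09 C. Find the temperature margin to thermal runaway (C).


Safety margin = 132.73 C - 32.09 C = 100.64 C

100.64 C


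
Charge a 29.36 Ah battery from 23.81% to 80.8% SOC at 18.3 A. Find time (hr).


Step 1: dSOC = 80.8% - 23.81% = 56.99%
Step 2: delta_Ah = 29.36 * 56.99 / 100 = 16.732 Ah
Step 3: t = 16.732 / 18.3 = 0.9143 hr

0.9143 hr


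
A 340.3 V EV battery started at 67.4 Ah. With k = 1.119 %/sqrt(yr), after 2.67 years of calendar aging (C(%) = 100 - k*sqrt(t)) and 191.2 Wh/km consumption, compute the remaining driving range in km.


Step 1: capacity retention = 100 - 1.119 * sqrt(2.67) = 100 - 1.119 * 1.634 = 98.172%
Step 2: C_now = 67.4 * 98.172/100 = 66.168 Ah
Step 3: E_pack = V * C_now = 340.3 * 66.168 = 22517 Wh
Step 4: range = E_pack / consumption = 22517 / 191.2 = 117.8 km

117.8 km


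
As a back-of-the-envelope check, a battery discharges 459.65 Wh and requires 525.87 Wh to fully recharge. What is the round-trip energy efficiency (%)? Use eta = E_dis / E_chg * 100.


Round-trip efficiency = 459.65/525.87 * 100% = 87.41%

87.41%


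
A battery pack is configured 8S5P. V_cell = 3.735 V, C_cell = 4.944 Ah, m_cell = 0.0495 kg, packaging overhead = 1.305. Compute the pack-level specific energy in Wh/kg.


Step 1: V_pack = 8 * 3.735 = 29.88 V
Step 2: C_pack = 5 * 4.944 = 24.72 Ah
Step 3: E_pack = V_pack * C_pack = 29.88 * 24.72 = 738.63 Wh
Step 4: m_pack = 8 * 5 * 0.0495 * 1.305 = 2.5839 kg
Step 5: ED = E_pack / m_pack = 738.63 / 2.5839 = 285.9 Wh/kg

285.9 Wh/kg


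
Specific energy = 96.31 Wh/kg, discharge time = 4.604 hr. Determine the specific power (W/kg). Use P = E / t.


P_specific = E / t = 96.31 / 4.604 = 20.92 W/kg

20.92 W/kg


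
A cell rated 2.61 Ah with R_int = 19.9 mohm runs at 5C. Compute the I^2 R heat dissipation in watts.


Convert: R = 19.9 mohm = 0.0199 ohm
Step 1: I = C_rate * capacity = 5 * 2.61 = 13.05 A
Step 2: Q = I^2 * R = 13.05^2 * 0.0199 = 170.3 * 0.0199 = 3.389 W

3.389 W


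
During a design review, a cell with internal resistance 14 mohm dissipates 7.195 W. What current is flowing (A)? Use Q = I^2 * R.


Convert: R = 14 mohm = 0.014 ohm
I = sqrt(Q / R) = sqrt(7.195 / 0.014) = sqrt(513.93) = 22.67 A

22.67 A


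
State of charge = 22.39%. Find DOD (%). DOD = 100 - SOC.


Complement of SOC: DOD = 100% - 22.39% = 77.61%

77.61%


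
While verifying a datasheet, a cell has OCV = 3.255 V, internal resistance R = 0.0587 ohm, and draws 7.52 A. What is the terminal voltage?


IR drop = 7.52 * 0.0587 = 0.44142 V
V = 3.255 - 0.44142 = 2.814 V

2.814 V


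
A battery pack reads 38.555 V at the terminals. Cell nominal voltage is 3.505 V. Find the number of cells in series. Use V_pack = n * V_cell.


Rearranging: n = V_pack / V_cell = 38.555 / 3.505 = 11 cells

11


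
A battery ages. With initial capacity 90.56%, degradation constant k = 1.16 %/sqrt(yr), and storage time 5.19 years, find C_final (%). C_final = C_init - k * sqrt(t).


sqrt(t) = sqrt(5.19) = 2.2782
C_final = 90.56 - 1.16 * 2.2782 = 87.92%

87.92%


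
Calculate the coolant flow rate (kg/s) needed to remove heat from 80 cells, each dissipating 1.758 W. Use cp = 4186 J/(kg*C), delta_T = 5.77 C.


Q_total = 80 * 1.758 = 140.64 W
m_dot = Q_total / (cp * dT) = 140.64 / (4186 * 5.77) = 0.005823 kg/s

0.005823 kg/s


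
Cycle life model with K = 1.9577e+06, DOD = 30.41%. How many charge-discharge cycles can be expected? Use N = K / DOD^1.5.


Step 1: DOD^1.5 = 30.41^1.5 = 167.7
Step 2: N = 1.9577e+06 / 167.7 = 11670 cycles

11670 cycles


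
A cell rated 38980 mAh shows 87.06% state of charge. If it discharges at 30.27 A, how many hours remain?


Convert: C_total = 38980 mAh = 38.98 Ah
Step 1: remaining = SOC/100 * C_total = 87.06/100 * 38.98 = 33.936 Ah
Step 2: t = remaining / I = 33.936 / 30.27 = 1.121 hr

1.121 hr


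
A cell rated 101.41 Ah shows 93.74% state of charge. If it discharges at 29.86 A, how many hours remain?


Step 1: remaining = SOC/100 * C_total = 93.74/100 * 101.41 = 95.062 Ah
Step 2: t = remaining / I = 95.062 / 29.86 = 3.184 hr

3.184 hr


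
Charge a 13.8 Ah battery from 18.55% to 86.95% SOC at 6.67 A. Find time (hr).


Step 1: dSOC = 86.95% - 18.55% = 68.4%
Step 2: delta_Ah = 13.8 * 68.4 / 100 = 9.4392 Ah
Step 3: t = 9.4392 / 6.67 = 1.415 hr

1.415 hr


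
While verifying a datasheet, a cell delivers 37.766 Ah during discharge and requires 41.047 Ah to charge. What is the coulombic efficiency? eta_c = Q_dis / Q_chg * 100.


eta_c = Q_dis / Q_chg * 100 = 37.766 / 41.047 * 100 = 92.01%

92.01%


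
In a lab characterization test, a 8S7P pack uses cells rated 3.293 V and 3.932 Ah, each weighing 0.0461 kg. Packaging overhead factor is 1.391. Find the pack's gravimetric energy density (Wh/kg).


Step 1: V_pack = 8 * 3.293 = 26.344 V
Step 2: C_pack = 7 * 3.932 = 27.524 Ah
Step 3: E_pack = V_pack * C_pack = 26.344 * 27.524 = 725.09 Wh
Step 4: m_pack = 8 * 7 * 0.0461 * 1.391 = 3.591 kg
Step 5: ED = E_pack / m_pack = 725.09 / 3.591 = 201.9 Wh/kg

201.9 Wh/kg


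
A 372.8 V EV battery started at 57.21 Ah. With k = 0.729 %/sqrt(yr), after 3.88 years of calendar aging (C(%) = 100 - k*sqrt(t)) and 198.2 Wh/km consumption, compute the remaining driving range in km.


Step 1: capacity retention = 100 - 0.729 * sqrt(3.88) = 100 - 0.729 * 1.9698 = 98.564%
Step 2: C_now = 57.21 * 98.564/100 = 56.388 Ah
Step 3: E_pack = V * C_now = 372.8 * 56.388 = 21021 Wh
Step 4: range = E_pack / consumption = 21021 / 198.2 = 106.1 km

106.1 km


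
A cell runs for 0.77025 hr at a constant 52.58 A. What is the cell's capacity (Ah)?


C = I * t = 52.58 * 0.77025 = 40.50 Ah

40.50 Ah


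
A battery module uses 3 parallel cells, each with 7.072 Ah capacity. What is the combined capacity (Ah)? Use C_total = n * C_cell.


Parallel capacities add: 3 * 7.072 Ah = 21.216 Ah

21.216 Ah


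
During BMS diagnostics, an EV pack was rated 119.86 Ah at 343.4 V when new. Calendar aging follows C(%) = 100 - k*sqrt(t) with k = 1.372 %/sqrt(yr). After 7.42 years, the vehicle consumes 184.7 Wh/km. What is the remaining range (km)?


Step 1: capacity retention = 100 - 1.372 * sqrt(7.42) = 100 - 1.372 * 2.724 = 96.263%
Step 2: C_now = 119.86 * 96.263/100 = 115.38 Ah
Step 3: E_pack = V * C_now = 343.4 * 115.38 = 39621 Wh
Step 4: range = E_pack / consumption = 39621 / 184.7 = 214.5 km

214.5 km


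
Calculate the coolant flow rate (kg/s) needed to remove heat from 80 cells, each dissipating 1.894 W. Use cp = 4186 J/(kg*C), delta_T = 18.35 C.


Step 1: Total heat Q = 80 * 1.894 W = 151.52 W
Step 2: denom = cp * dT = 4186 * 18.35 = 76813
Step 3: m_dot = 151.52 / 76813 = 0.001973 kg/s

0.001973 kg/s


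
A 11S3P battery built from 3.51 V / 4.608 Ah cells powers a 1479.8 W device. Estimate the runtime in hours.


Step 1: E_pack = Ns * V_cell * Np * C_cell = 11 * 3.51 * 3 * 4.608 = 533.74 Wh
Step 2: t = E_pack / P = 533.74 / 1479.8 = 0.3607 hr

0.3607 hr


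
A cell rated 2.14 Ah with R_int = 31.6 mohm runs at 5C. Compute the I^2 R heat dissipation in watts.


Convert: R = 31.6 mohm = 0.0316 ohm
Step 1: I = C_rate * capacity = 5 * 2.14 = 10.7 A
Step 2: Q = I^2 * R = 10.7^2 * 0.0316 = 114.49 * 0.0316 = 3.618 W

3.618 W


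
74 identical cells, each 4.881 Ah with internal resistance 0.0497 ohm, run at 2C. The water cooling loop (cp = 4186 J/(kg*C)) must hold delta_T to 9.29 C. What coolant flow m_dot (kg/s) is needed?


Step 1: I = 2 * 4.881 = 9.762 A
Step 2: Q_cell = I^2 * R = 9.762^2 * 0.0497 = 4.7362 W
Step 3: Q_total = 74 * 4.7362 = 350.48 W
Step 4: m_dot = Q_total / (cp * dT) = 350.48 / (4186 * 9.29) = 0.009013 kg/s

0.009013 kg/s


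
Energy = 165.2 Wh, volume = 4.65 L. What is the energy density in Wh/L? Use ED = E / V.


ED = E / V = 165.2 / 4.65 = 35.53 Wh/L

35.53 Wh/L


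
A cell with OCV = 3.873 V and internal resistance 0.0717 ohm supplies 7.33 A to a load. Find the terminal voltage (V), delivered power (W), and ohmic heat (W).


Step 1: V_terminal = OCV - I*R = 3.873 - 7.33 * 0.0717 = 3.3474 V
Step 2: P_out = V_terminal * I = 3.3474 * 7.33 = 24.54 W
Step 3: Q = I^2 * R = 7.33^2 * 0.0717 = 3.852 W

V=3.3474 V, P=24.54 W, Q=3.852 W


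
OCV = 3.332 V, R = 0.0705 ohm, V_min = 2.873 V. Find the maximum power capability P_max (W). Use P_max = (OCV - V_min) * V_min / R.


dV = OCV - V_min = 0.459 V (so I_max = dV / R)
P_max = dV * V_min / R = 0.459 * 2.873 / 0.0705 = 18.71 W

18.71 W


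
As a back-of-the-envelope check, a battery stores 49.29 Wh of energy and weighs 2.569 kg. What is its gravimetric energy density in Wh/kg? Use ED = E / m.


Specific energy = 49.29 Wh / 2.569 kg = 19.19 Wh/kg

19.19 Wh/kg


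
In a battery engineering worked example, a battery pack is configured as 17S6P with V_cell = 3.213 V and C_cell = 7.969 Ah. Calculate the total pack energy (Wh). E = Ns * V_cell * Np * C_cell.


E = Ns * Vcell * Np * Ccell = 17 * 3.213 * 6 * 7.969 = 2612 Wh

2612 Wh


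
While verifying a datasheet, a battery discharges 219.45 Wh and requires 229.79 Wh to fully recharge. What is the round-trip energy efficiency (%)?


eta_e = E_dis / E_chg * 100 = 219.45 / 229.79 * 100 = 95.50%

95.50%


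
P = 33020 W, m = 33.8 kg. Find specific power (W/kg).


Specific power = 33020 W / 33.8 kg = 976.9 W/kg

976.9 W/kg


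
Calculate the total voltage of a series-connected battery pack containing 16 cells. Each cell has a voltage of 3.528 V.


V_pack = n * V_cell = 16 * 3.528 = 56.448 V

56.448 V


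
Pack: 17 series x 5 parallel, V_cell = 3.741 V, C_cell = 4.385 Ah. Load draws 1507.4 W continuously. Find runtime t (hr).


Step 1: E_pack = Ns * V_cell * Np * C_cell = 17 * 3.741 * 5 * 4.385 = 1394.4 Wh
Step 2: t = E_pack / P = 1394.4 / 1507.4 = 0.9250 hr

0.9250 hr


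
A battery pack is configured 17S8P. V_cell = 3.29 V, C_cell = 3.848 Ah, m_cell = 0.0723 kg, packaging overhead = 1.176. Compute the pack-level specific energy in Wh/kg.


Step 1: V_pack = 17 * 3.29 = 55.93 V
Step 2: C_pack = 8 * 3.848 = 30.784 Ah
Step 3: E_pack = V_pack * C_pack = 55.93 * 30.784 = 1721.7 Wh
Step 4: m_pack = 17 * 8 * 0.0723 * 1.176 = 11.563 kg
Step 5: ED = E_pack / m_pack = 1721.7 / 11.563 = 148.9 Wh/kg

148.9 Wh/kg


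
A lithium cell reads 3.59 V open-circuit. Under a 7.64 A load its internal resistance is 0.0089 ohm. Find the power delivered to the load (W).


Step 1: V_terminal = OCV - I*R = 3.59 - 7.64 * 0.0089 = 3.522 V
Step 2: P_out = V_terminal * I = 3.522 * 7.64 = 26.91 W

26.91 W


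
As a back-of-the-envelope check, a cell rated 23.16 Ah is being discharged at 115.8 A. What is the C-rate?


C_rate = I / capacity = 115.8 / 23.16 = 5C

5C


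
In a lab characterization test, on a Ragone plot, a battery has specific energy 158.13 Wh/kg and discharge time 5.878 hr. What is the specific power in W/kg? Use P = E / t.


Specific power = 158.13 Wh/kg / 5.878 hr = 26.90 W/kg

26.90 W/kg


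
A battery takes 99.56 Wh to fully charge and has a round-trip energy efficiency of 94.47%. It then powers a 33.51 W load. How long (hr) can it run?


Step 1: E_discharge = eta/100 * E_charge = 94.47/100 * 99.56 = 94.054 Wh
Step 2: t = E_discharge / P = 94.054 / 33.51 = 2.807 hr

2.807 hr


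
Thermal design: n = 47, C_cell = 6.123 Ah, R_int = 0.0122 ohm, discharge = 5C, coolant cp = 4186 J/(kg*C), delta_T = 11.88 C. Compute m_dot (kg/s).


Step 1: I = 5 * 6.123 = 30.615 A
Step 2: Q_cell = I^2 * R = 30.615^2 * 0.0122 = 11.435 W
Step 3: Q_total = 47 * 11.435 = 537.45 W
Step 4: m_dot = Q_total / (cp * dT) = 537.45 / (4186 * 11.88) = 0.01081 kg/s

0.01081 kg/s


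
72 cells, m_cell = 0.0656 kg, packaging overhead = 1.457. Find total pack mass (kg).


Cell mass sum = 72 * 0.0656 = 4.7232 kg
With overhead 1.457: m_pack = 4.7232 * 1.457 = 6.882 kg

6.882 kg


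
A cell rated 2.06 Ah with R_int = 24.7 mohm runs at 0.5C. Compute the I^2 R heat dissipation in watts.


Convert: R = 24.7 mohm = 0.0247 ohm
Step 1: I = C_rate * capacity = 0.5 * 2.06 = 1.03 A
Step 2: Q = I^2 * R = 1.03^2 * 0.0247 = 1.0609 * 0.0247 = 0.02620 W

0.02620 W


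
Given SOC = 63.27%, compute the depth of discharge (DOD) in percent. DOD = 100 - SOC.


Complement of SOC: DOD = 100% - 63.27% = 36.73%

36.73%


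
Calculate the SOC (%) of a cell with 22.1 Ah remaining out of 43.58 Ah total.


SOC% = 22.1 / 43.58 * 100 = 50.71%

50.71%


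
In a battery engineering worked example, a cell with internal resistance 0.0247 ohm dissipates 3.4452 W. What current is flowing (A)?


I = sqrt(Q / R) = sqrt(3.4452 / 0.0247) = sqrt(139.48) = 11.81 A

11.81 A


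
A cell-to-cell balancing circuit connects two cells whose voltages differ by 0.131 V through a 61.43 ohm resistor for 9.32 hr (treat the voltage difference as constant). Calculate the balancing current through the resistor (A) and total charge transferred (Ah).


I_bal = dV / R = 0.131 / 61.43 = 0.0021325 A
Q = I_bal * t = 0.0021325 * 9.32 = 0.01987 Ah

I=0.0021325 A, Q=0.01987 Ah


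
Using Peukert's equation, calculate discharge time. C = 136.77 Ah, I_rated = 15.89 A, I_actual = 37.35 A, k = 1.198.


t_rated = C / I_rated = 136.77 / 15.89 = 8.6073 hr
(I_rated/I)^k = (0.42544)^1.198 = 0.35921
t = t_rated * (I_rated/I)^k = 8.6073 * 0.35921 = 3.092 hr

3.092 hr


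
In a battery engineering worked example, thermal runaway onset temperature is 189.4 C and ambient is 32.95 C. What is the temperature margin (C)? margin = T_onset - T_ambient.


Safety margin = 189.4 C - 32.95 C = 156.45 C

156.45 C


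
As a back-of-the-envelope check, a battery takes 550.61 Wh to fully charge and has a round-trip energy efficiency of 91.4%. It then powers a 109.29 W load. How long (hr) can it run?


Step 1: E_discharge = eta/100 * E_charge = 91.4/100 * 550.61 = 503.26 Wh
Step 2: t = E_discharge / P = 503.26 / 109.29 = 4.605 hr

4.605 hr


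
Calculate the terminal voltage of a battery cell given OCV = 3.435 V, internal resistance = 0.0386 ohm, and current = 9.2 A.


IR drop = 9.2 * 0.0386 = 0.35512 V
V = 3.435 - 0.35512 = 3.080 V

3.080 V


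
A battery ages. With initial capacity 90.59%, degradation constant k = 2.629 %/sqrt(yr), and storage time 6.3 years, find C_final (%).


Step 1: sqrt(6.3 yr) = 2.51
Step 2: drop = 2.629 * 2.51 = 6.5988
Step 3: C_final = 90.59 - 6.5988 = 83.99%

83.99%


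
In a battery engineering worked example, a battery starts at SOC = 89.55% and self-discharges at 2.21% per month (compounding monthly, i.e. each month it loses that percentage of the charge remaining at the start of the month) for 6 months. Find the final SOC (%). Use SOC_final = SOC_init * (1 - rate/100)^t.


decay = (1 - 2.21/100)^6 = 0.87451
SOC_final = 89.55 * 0.87451 = 78.31%

78.31%


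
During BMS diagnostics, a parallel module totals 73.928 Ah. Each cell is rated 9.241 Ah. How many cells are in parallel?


n = C_total / C_cell = 73.928 / 9.241 = 8

8


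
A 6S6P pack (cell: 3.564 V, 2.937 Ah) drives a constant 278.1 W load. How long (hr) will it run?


Step 1: E_pack = Ns * V_cell * Np * C_cell = 6 * 3.564 * 6 * 2.937 = 376.83 Wh
Step 2: t = E_pack / P = 376.83 / 278.1 = 1.355 hr

1.355 hr


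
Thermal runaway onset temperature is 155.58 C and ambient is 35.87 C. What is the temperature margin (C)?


Safety margin = 155.58 C - 35.87 C = 119.71 C

119.71 C


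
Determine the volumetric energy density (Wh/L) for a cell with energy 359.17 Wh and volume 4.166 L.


ED = E / V = 359.17 / 4.166 = 86.21 Wh/L

86.21 Wh/L


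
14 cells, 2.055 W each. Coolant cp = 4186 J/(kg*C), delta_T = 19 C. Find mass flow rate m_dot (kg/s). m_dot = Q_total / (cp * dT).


Step 1: Total heat Q = 14 * 2.055 W = 28.77 W
Step 2: denom = cp * dT = 4186 * 19 = 79534
Step 3: m_dot = 28.77 / 79534 = 3.617e-04 kg/s

3.617e-04 kg/s


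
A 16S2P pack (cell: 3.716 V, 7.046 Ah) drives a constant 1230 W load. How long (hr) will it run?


Step 1: E_pack = Ns * V_cell * Np * C_cell = 16 * 3.716 * 2 * 7.046 = 837.85 Wh
Step 2: t = E_pack / P = 837.85 / 1230 = 0.6812 hr

0.6812 hr


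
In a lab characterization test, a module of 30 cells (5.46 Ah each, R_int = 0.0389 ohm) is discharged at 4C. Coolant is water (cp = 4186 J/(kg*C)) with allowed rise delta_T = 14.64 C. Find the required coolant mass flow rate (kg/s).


Step 1: I = 4 * 5.46 = 21.84 A
Step 2: Q_cell = I^2 * R = 21.84^2 * 0.0389 = 18.555 W
Step 3: Q_total = 30 * 18.555 = 556.65 W
Step 4: m_dot = Q_total / (cp * dT) = 556.65 / (4186 * 14.64) = 0.009083 kg/s

0.009083 kg/s


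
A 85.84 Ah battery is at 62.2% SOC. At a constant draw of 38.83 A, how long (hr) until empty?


Step 1: remaining = SOC/100 * C_total = 62.2/100 * 85.84 = 53.392 Ah
Step 2: t = remaining / I = 53.392 / 38.83 = 1.375 hr

1.375 hr


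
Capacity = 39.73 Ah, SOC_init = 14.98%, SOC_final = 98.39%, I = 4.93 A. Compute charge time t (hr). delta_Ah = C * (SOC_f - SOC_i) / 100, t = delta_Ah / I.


Step 1: dSOC = 98.39% - 14.98% = 83.41%
Step 2: delta_Ah = 39.73 * 83.41 / 100 = 33.139 Ah
Step 3: t = 33.139 / 4.93 = 6.722 hr

6.722 hr


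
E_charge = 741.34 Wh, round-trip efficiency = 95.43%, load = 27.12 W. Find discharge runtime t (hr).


Step 1: E_discharge = eta/100 * E_charge = 95.43/100 * 741.34 = 707.46 Wh
Step 2: t = E_discharge / P = 707.46 / 27.12 = 26.09 hr

26.09 hr


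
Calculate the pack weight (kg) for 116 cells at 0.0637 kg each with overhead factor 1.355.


m_pack = n * m_cell * overhead = 116 * 0.0637 * 1.355 = 10.01 kg

10.01 kg


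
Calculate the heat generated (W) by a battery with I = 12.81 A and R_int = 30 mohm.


Convert: R = 30 mohm = 0.03 ohm
Q = I^2 * R = 12.81^2 * 0.03 = 4.923 W

4.923 W


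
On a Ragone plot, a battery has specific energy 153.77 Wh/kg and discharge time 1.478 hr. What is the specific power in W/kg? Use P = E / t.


Specific power = 153.77 Wh/kg / 1.478 hr = 104.0 W/kg

104.0 W/kg


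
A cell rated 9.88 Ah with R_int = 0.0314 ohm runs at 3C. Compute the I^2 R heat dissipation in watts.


Step 1: I = C_rate * capacity = 3 * 9.88 = 29.64 A
Step 2: Q = I^2 * R = 29.64^2 * 0.0314 = 878.53 * 0.0314 = 27.59 W

27.59 W


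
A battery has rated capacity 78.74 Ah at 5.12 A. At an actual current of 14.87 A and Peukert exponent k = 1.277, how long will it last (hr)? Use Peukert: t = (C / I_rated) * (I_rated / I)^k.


t_rated = C / I_rated = 78.74 / 5.12 = 15.379 hr
(I_rated/I)^k = (0.34432)^1.277 = 0.25627
t = t_rated * (I_rated/I)^k = 15.379 * 0.25627 = 3.941 hr

3.941 hr


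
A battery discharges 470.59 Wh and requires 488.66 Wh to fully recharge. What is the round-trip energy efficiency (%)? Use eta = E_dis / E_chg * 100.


eta_e = E_dis / E_chg * 100 = 470.59 / 488.66 * 100 = 96.30%

96.30%


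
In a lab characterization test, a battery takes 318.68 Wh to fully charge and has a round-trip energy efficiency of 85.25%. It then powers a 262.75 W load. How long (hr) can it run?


Step 1: E_discharge = eta/100 * E_charge = 85.25/100 * 318.68 = 271.67 Wh
Step 2: t = E_discharge / P = 271.67 / 262.75 = 1.034 hr

1.034 hr


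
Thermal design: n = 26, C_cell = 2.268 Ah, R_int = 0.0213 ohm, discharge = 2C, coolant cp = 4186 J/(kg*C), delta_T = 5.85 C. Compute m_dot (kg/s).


Step 1: I = 2 * 2.268 = 4.536 A
Step 2: Q_cell = I^2 * R = 4.536^2 * 0.0213 = 0.43825 W
Step 3: Q_total = 26 * 0.43825 = 11.395 W
Step 4: m_dot = Q_total / (cp * dT) = 11.395 / (4186 * 5.85) = 4.653e-04 kg/s

4.653e-04 kg/s


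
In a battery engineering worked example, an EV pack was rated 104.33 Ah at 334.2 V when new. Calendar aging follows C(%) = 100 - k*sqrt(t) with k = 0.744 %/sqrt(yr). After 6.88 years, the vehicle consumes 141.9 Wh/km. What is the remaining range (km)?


Step 1: capacity retention = 100 - 0.744 * sqrt(6.88) = 100 - 0.744 * 2.623 = 98.048%
Step 2: C_now = 104.33 * 98.048/100 = 102.29 Ah
Step 3: E_pack = V * C_now = 334.2 * 102.29 = 34185 Wh
Step 4: range = E_pack / consumption = 34185 / 141.9 = 240.9 km

240.9 km


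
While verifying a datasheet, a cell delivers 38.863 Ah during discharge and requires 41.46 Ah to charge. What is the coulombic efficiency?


Coulombic efficiency = 38.863/41.46 * 100% = 93.74%

93.74%


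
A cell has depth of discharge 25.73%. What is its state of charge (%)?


SOC = 100 - DOD = 100 - 25.73 = 74.27%

74.27%


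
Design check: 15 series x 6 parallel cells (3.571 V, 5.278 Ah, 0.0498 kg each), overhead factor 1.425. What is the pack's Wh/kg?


Step 1: V_pack = 15 * 3.571 = 53.565 V
Step 2: C_pack = 6 * 5.278 = 31.668 Ah
Step 3: E_pack = V_pack * C_pack = 53.565 * 31.668 = 1696.3 Wh
Step 4: m_pack = 15 * 6 * 0.0498 * 1.425 = 6.3869 kg
Step 5: ED = E_pack / m_pack = 1696.3 / 6.3869 = 265.6 Wh/kg

265.6 Wh/kg


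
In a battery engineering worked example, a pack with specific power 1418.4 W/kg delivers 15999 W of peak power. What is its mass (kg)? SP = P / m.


m = P / SP = 15999 / 1418.4 = 11.28 kg

11.28 kg


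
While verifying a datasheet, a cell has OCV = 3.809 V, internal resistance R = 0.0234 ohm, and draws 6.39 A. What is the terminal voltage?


IR drop = 6.39 * 0.0234 = 0.14953 V
V = 3.809 - 0.14953 = 3.659 V

3.659 V


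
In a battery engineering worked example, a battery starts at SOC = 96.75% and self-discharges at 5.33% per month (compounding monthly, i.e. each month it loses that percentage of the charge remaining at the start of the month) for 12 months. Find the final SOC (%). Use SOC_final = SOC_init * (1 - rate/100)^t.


decay = (1 - 5.33/100)^12 = 0.51826
SOC_final = 96.75 * 0.51826 = 50.14%

50.14%


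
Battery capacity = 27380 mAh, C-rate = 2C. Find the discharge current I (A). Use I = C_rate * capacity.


Convert: capacity = 27380 mAh = 27.38 Ah
At 2C: I = 2 * 27.38 Ah = 54.76 A

54.76 A


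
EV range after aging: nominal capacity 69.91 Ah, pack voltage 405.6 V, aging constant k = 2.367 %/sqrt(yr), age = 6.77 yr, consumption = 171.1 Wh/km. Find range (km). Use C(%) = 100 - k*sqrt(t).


Step 1: capacity retention = 100 - 2.367 * sqrt(6.77) = 100 - 2.367 * 2.6019 = 93.841%
Step 2: C_now = 69.91 * 93.841/100 = 65.604 Ah
Step 3: E_pack = V * C_now = 405.6 * 65.604 = 26609 Wh
Step 4: range = E_pack / consumption = 26609 / 171.1 = 155.5 km

155.5 km


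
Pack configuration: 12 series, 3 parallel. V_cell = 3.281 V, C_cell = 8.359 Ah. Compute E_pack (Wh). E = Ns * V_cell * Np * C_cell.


V_pack = 12 * 3.281 = 39.372 V
C_pack = 3 * 8.359 = 25.077 Ah
E = V_pack * C_pack = 39.372 * 25.077 = 987.3 Wh

987.3 Wh


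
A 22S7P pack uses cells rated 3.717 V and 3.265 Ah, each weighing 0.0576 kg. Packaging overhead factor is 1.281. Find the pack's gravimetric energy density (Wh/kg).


Step 1: V_pack = 22 * 3.717 = 81.774 V
Step 2: C_pack = 7 * 3.265 = 22.855 Ah
Step 3: E_pack = V_pack * C_pack = 81.774 * 22.855 = 1868.9 Wh
Step 4: m_pack = 22 * 7 * 0.0576 * 1.281 = 11.363 kg
Step 5: ED = E_pack / m_pack = 1868.9 / 11.363 = 164.5 Wh/kg

164.5 Wh/kg


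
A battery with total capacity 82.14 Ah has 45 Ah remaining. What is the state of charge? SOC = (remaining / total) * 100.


SOC% = 45 / 82.14 * 100 = 54.78%

54.78%


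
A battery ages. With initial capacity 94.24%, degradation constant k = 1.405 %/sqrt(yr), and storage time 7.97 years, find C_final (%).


sqrt(t) = sqrt(7.97) = 2.8231
C_final = 94.24 - 1.405 * 2.8231 = 90.27%

90.27%


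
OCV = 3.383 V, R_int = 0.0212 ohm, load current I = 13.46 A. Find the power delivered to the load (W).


Step 1: V_terminal = OCV - I*R = 3.383 - 13.46 * 0.0212 = 3.0976 V
Step 2: P_out = V_terminal * I = 3.0976 * 13.46 = 41.69 W

41.69 W


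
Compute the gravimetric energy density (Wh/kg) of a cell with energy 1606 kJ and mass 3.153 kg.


Convert: E = 1606 kJ = 446.11 Wh
ED = E / m = 446.11 / 3.153 = 141.5 Wh/kg

141.5 Wh/kg


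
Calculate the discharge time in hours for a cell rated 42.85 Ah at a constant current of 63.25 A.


Runtime = 42.85 Ah / 63.25 A = 0.6775 hr

0.6775 hr


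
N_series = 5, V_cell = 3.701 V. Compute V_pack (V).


Series voltages add: 5 * 3.701 V = 18.505 V

18.505 V


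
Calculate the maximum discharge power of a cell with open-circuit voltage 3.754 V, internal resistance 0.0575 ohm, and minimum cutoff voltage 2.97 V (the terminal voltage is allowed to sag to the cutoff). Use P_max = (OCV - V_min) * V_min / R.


P_max = (OCV - V_min) * V_min / R = (3.754 - 2.97) * 2.97 / 0.0575 = 0.784 * 2.97 / 0.0575 = 40.50 W

40.50 W


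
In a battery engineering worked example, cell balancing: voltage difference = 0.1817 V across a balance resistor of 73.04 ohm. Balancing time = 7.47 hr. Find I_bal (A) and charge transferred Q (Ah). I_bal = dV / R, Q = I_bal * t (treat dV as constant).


I_bal = dV / R = 0.1817 / 73.04 = 0.0024877 A
Q = I_bal * t = 0.0024877 * 7.47 = 0.01858 Ah

I=0.0024877 A, Q=0.01858 Ah


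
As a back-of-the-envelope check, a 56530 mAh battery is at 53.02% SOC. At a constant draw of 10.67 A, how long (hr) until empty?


Convert: C_total = 56530 mAh = 56.53 Ah
Step 1: remaining = SOC/100 * C_total = 53.02/100 * 56.53 = 29.972 Ah
Step 2: t = remaining / I = 29.972 / 10.67 = 2.809 hr

2.809 hr


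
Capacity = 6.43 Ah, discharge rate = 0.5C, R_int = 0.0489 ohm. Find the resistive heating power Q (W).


Step 1: I = C_rate * capacity = 0.5 * 6.43 = 3.215 A
Step 2: Q = I^2 * R = 3.215^2 * 0.0489 = 10.336 * 0.0489 = 0.5054 W

0.5054 W


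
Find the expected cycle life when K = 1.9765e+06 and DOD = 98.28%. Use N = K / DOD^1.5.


DOD^1.5 = 974.31
N = K / DOD^1.5 = 1.9765e+06 / 974.31 = 2029

2029 cycles


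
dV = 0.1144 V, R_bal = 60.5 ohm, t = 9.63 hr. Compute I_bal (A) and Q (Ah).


First, Ohm's law: I_bal = 0.1144 V / 60.5 ohm = 0.0018909 A
Then Q = I * t = 0.0018909 A * 9.63 hr = 0.01821 Ah

I=0.0018909 A, Q=0.01821 Ah


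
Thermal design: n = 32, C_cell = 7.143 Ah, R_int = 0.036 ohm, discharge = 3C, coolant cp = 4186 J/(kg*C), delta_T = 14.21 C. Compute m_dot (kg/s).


Step 1: I = 3 * 7.143 = 21.429 A
Step 2: Q_cell = I^2 * R = 21.429^2 * 0.036 = 16.531 W
Step 3: Q_total = 32 * 16.531 = 528.99 W
Step 4: m_dot = Q_total / (cp * dT) = 528.99 / (4186 * 14.21) = 0.008893 kg/s

0.008893 kg/s


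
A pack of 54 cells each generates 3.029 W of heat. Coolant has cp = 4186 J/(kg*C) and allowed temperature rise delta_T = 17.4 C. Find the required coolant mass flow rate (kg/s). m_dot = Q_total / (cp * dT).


Q_total = 54 * 3.029 = 163.57 W
m_dot = Q_total / (cp * dT) = 163.57 / (4186 * 17.4) = 0.002246 kg/s

0.002246 kg/s


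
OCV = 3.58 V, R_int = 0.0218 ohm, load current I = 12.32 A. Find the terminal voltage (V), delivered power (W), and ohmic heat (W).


Step 1: V_terminal = OCV - I*R = 3.58 - 12.32 * 0.0218 = 3.3114 V
Step 2: P_out = V_terminal * I = 3.3114 * 12.32 = 40.80 W
Step 3: Q = I^2 * R = 12.32^2 * 0.0218 = 3.309 W

V=3.3114 V, P=40.80 W, Q=3.309 W


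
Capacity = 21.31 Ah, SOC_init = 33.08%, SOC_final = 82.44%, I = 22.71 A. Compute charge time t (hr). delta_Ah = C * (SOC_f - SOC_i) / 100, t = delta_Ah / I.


Step 1: dSOC = 82.44% - 33.08% = 49.36%
Step 2: delta_Ah = 21.31 * 49.36 / 100 = 10.519 Ah
Step 3: t = 10.519 / 22.71 = 0.4632 hr

0.4632 hr


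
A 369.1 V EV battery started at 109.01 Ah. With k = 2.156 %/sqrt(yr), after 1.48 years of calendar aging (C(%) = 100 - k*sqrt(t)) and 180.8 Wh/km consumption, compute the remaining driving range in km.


Step 1: capacity retention = 100 - 2.156 * sqrt(1.48) = 100 - 2.156 * 1.2166 = 97.377%
Step 2: C_now = 109.01 * 97.377/100 = 106.15 Ah
Step 3: E_pack = V * C_now = 369.1 * 106.15 = 39180 Wh
Step 4: range = E_pack / consumption = 39180 / 180.8 = 216.7 km

216.7 km


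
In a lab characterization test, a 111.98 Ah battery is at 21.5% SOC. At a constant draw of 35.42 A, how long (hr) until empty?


Step 1: remaining = SOC/100 * C_total = 21.5/100 * 111.98 = 24.076 Ah
Step 2: t = remaining / I = 24.076 / 35.42 = 0.6797 hr

0.6797 hr


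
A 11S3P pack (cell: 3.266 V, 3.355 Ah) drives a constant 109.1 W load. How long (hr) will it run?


Step 1: E_pack = Ns * V_cell * Np * C_cell = 11 * 3.266 * 3 * 3.355 = 361.6 Wh
Step 2: t = E_pack / P = 361.6 / 109.1 = 3.314 hr

3.314 hr


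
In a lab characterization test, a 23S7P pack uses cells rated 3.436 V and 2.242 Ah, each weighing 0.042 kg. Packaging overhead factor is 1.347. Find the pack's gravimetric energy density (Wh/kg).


Step 1: V_pack = 23 * 3.436 = 79.028 V
Step 2: C_pack = 7 * 2.242 = 15.694 Ah
Step 3: E_pack = V_pack * C_pack = 79.028 * 15.694 = 1240.3 Wh
Step 4: m_pack = 23 * 7 * 0.042 * 1.347 = 9.1084 kg
Step 5: ED = E_pack / m_pack = 1240.3 / 9.1084 = 136.2 Wh/kg

136.2 Wh/kg


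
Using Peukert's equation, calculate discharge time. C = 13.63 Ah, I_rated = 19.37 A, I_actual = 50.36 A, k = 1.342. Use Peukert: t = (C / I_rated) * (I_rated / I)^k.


Step 1: t_rated = C / I_rated = 13.63 / 19.37 = 0.70367 hr
Step 2: ratio = 19.37 / 50.36 = 0.38463
Step 3: ratio^k = 0.38463^1.342 = 0.27741
Step 4: t = t_rated * ratio^k = 0.70367 * 0.27741 = 0.1952 hr

0.1952 hr


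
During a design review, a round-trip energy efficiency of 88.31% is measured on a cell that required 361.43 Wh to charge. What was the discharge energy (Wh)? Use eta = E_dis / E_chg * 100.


E_dis = eta/100 * E_chg = 88.31/100 * 361.43 = 319.2 Wh

319.2 Wh


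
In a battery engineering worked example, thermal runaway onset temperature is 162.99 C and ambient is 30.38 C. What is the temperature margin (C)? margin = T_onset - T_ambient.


margin = T_onset - T_ambient = 162.99 - 30.38 = 132.61 C

132.61 C


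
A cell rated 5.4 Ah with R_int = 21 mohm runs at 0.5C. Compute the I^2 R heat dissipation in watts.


Convert: R = 21 mohm = 0.021 ohm
Step 1: I = C_rate * capacity = 0.5 * 5.4 = 2.7 A
Step 2: Q = I^2 * R = 2.7^2 * 0.021 = 7.29 * 0.021 = 0.1531 W

0.1531 W


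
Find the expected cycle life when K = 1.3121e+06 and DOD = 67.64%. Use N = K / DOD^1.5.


DOD^1.5 = 556.3
N = K / DOD^1.5 = 1.3121e+06 / 556.3 = 2359

2359 cycles


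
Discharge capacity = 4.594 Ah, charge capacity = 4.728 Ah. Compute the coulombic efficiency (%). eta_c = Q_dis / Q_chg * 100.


eta_c = Q_dis / Q_chg * 100 = 4.594 / 4.728 * 100 = 97.17%

97.17%


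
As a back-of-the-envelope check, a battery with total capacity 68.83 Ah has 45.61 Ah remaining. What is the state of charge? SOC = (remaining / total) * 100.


SOC% = 45.61 / 68.83 * 100 = 66.26%

66.26%


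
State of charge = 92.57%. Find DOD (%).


DOD = 100 - SOC = 100 - 92.57 = 7.43%

7.43%


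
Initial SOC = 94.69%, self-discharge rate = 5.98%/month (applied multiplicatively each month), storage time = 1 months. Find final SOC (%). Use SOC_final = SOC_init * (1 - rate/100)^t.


decay = (1 - 5.98/100)^1 = 0.9402
SOC_final = 94.69 * 0.9402 = 89.03%

89.03%


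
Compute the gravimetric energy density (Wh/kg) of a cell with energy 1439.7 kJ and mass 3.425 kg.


Convert: E = 1439.7 kJ = 399.92 Wh
ED = E / m = 399.92 / 3.425 = 116.8 Wh/kg

116.8 Wh/kg


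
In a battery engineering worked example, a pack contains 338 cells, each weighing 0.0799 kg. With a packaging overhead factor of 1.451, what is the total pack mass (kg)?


m_pack = n * m_cell * overhead = 338 * 0.0799 * 1.451 = 39.19 kg

39.19 kg


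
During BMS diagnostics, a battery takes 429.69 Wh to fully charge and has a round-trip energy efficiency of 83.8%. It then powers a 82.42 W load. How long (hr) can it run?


Step 1: E_discharge = eta/100 * E_charge = 83.8/100 * 429.69 = 360.08 Wh
Step 2: t = E_discharge / P = 360.08 / 82.42 = 4.369 hr

4.369 hr


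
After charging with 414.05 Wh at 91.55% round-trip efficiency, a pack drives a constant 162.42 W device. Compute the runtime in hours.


Step 1: E_discharge = eta/100 * E_charge = 91.55/100 * 414.05 = 379.06 Wh
Step 2: t = E_discharge / P = 379.06 / 162.42 = 2.334 hr

2.334 hr
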